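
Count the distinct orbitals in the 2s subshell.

A subshell has 2l+1 orbitals; with l = 0, that's 1.

1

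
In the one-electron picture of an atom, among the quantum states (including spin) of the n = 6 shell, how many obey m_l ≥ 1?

30

The n = 6 shell has l = 0 through 5; check each.
The (l, m_l) pairs meeting m_l ≥ 1 give: l=1 → 1; l=2 → 2; l=3 → 3; l=4 → 4; l=5 → 5.
Orbitals: 1 + 2 + 3 + 4 + 5 = 15. Each orbital carries two spin states, so 15 × 2 = 30 states.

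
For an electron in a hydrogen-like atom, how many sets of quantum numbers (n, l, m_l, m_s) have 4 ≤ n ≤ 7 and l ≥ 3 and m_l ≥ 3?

Go shell by shell, enumerating (l, m_l) with l ≥ 3 and m_l ≥ 3:
n=4 → 1; n=5 → 3; n=6 → 6; n=7 → 10.
Orbitals: 1 + 3 + 6 + 10 = 20. Including both spin states (m_s = ±1/2) gives 2 × 20 = 40 states.

40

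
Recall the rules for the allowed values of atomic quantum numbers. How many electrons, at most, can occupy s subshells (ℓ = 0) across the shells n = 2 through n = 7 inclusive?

An s subshell (ℓ = 0) exists for every n ≥ 1, so shells n = 2, 3, 4, 5, 6, 7 each contribute one — 6 subshells.
Since each s subshell holds 2(2·0+1) = 2 electrons, the total is 6 × 2 = 12.

12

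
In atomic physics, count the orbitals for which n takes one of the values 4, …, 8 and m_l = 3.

Work shell by shell — for each n, count the (l, m_l) pairs that satisfy m_l = 3:
n=4 → 1; n=5 → 2; n=6 → 3; n=7 → 4; n=8 → 5.
Total orbitals: 1 + 2 + 3 + 4 + 5 = 15.

15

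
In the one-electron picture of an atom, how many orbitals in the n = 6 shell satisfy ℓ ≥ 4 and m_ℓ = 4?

Orbitals with ℓ ≥ 4 and m_ℓ = 4, by ℓ: ℓ=4 → 1; ℓ=5 → 1.
Total orbitals: 1 + 1 = 2.

2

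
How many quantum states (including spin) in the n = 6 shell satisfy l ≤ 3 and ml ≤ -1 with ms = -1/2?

6

For n = 6, l ranges over 0 … 5.
Orbitals with l ≤ 3 and ml ≤ -1, by l: l=1 → 1; l=2 → 2; l=3 → 3.
Orbitals: 1 + 2 + 3 = 6. With ms fixed to a single value there is one state per orbital, giving 6 states.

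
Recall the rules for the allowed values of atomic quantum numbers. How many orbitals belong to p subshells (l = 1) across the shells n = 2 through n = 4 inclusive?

9

A p subshell (l = 1) exists for every n ≥ 2, so shells n = 2, 3, 4 each contribute one — 3 subshells.
Since each p subshell has 2·1+1 = 3 orbitals, the total is 3 × 3 = 9.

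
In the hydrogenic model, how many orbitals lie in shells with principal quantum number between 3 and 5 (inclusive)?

50

Shell n has n² orbitals: 3²=9 + 4²=16 + 5²=25 = 50 orbitals.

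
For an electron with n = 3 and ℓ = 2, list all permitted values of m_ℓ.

m_ℓ takes every integer from −ℓ to +ℓ. With ℓ = 2 that gives the 5 values -2, -1, 0, 1, 2.

-2, -1, 0, 1, 2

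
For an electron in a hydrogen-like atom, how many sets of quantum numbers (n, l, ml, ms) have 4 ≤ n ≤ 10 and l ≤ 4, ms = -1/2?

Work shell by shell — for each n, count the (l, ml) pairs that satisfy l ≤ 4:
n=4 → 16; n=5 → 25; n=6 → 25; n=7 → 25; n=8 → 25; n=9 → 25; n=10 → 25.
Orbitals: 16 + 25 + 25 + 25 + 25 + 25 + 25 = 166. With ms fixed to -1/2 there is one state per orbital, so 166 states.

166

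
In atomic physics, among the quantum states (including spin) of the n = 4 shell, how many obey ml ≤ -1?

With n = 4 the allowed l are 0, 1, …, 3.
Per l-value: l=1 → 1; l=2 → 2; l=3 → 3.
Orbitals: 1 + 2 + 3 = 6. Each orbital carries two spin states, so 6 × 2 = 12 states.

12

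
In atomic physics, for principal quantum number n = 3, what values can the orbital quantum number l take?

0, 1, 2

l is an integer with 0 ≤ l ≤ n−1, so for n = 3: l = 0, 1, 2.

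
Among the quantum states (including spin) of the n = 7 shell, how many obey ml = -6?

With n = 7 the allowed l are 0, 1, …, 6.
Contributions: l=6 → 1.
Orbitals: 1. Each orbital carries two spin states, so 1 × 2 = 2 states.

2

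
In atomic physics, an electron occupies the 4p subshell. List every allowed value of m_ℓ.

The 4p subshell has ℓ = 1, and m_ℓ takes every integer from −ℓ to +ℓ. With ℓ = 1 that gives the 3 values -1, 0, 1.

-1, 0, 1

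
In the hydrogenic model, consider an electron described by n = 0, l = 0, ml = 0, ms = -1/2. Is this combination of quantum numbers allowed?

The principal quantum number must be a positive integer (n ≥ 1), but here n = 0.

No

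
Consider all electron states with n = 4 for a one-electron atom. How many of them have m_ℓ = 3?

2

For n = 4, ℓ ranges over 0 … 3.
Per ℓ-value: ℓ=3 → 1.
Orbitals: 1. Each orbital carries two spin states, so 1 × 2 = 2 states.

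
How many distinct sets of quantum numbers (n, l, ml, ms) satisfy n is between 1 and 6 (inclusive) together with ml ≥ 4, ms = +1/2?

Per-shell orbital counts meeting the constraint:
n=5 → 1; n=6 → 3.
Orbitals: 1 + 3 = 4. With ms fixed to +1/2 there is one state per orbital, so 4 states.

4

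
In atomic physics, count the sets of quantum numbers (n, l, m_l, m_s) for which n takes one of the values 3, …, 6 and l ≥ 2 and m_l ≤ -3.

20

Go shell by shell, enumerating (l, m_l) with l ≥ 2 and m_l ≤ -3:
n=4 → 1; n=5 → 3; n=6 → 6.
Orbitals: 1 + 3 + 6 = 10. Including both spin states (m_s = ±1/2) gives 2 × 10 = 20 states.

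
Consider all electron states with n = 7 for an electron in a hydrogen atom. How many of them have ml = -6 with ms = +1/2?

With n = 7 the allowed l are 0, 1, …, 6.
Contributions: l=6 → 1.
Orbitals: 1. With ms fixed to a single value there is one state per orbital, giving 1 state.

1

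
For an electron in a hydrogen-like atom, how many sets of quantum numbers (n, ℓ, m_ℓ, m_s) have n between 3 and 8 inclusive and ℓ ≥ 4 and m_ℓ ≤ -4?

Work shell by shell — for each n, count the (ℓ, m_ℓ) pairs that satisfy ℓ ≥ 4 and m_ℓ ≤ -4:
n=5 → 1; n=6 → 3; n=7 → 6; n=8 → 10.
Orbitals: 1 + 3 + 6 + 10 = 20. Including both spin states (m_s = ±1/2) gives 2 × 20 = 40 states.

40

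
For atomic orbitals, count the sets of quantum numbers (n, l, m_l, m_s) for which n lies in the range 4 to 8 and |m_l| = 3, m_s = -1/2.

30

Treat each shell separately and count matching orbitals:
n=4 → 2; n=5 → 4; n=6 → 6; n=7 → 8; n=8 → 10.
Orbitals: 2 + 4 + 6 + 8 + 10 = 30. With m_s fixed to -1/2 there is one state per orbital, so 30 states.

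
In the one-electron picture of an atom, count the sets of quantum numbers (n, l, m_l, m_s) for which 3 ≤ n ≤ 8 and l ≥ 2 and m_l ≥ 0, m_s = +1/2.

Work shell by shell — for each n, count the (l, m_l) pairs that satisfy l ≥ 2 and m_l ≥ 0:
n=3 → 3; n=4 → 7; n=5 → 12; n=6 → 18; n=7 → 25; n=8 → 33.
Orbitals: 3 + 7 + 12 + 18 + 25 + 33 = 98. With m_s fixed to +1/2 there is one state per orbital, so 98 states.

98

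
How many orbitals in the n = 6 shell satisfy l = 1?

Go through l = 0, …, 5 (the values permitted for n = 6).
Contributions: l=1 → 3.
Total orbitals: 3.

3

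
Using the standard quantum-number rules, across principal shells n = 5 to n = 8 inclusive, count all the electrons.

Shell n has n² orbitals: 5²=25 + 6²=36 + 7²=49 + 8²=64 = 174 orbitals.
Two spin states per orbital: 2 × 174 = 348 electrons.

348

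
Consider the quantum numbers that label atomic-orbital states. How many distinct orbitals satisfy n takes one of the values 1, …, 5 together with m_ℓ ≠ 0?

Count contributing orbitals for each principal shell:
n=2 → 2; n=3 → 6; n=4 → 12; n=5 → 20.
Total orbitals: 2 + 6 + 12 + 20 = 40.

40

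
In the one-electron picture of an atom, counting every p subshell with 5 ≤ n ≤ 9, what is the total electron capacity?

30

A p subshell (l = 1) exists for every n ≥ 2, so shells n = 5, 6, 7, 8, 9 each contribute one — 5 subshells.
Since each p subshell holds 2(2·1+1) = 6 electrons, the total is 5 × 6 = 30.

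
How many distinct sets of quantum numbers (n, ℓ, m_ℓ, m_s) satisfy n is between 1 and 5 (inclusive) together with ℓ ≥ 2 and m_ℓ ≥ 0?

44

Treat each shell separately and count matching orbitals:
n=3 → 3; n=4 → 7; n=5 → 12.
Orbitals: 3 + 7 + 12 = 22. Including both spin states (m_s = ±1/2) gives 2 × 22 = 44 states.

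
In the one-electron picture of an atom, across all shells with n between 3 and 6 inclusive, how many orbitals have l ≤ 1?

16

Count contributing orbitals for each principal shell:
n=3 → 4; n=4 → 4; n=5 → 4; n=6 → 4.
Total orbitals: 4 + 4 + 4 + 4 = 16.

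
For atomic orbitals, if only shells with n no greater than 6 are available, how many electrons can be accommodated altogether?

182

Total orbitals = 1² + 2² + 3² + 4² + 5² + 6² = 91. Doubling for spin gives 182 electrons.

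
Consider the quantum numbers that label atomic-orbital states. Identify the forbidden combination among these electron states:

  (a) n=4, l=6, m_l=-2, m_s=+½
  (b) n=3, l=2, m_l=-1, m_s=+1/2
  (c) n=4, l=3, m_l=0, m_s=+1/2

(a)

(a) has l = 6 ≥ n = 4, violating 0 ≤ l ≤ n−1.
The remaining sets (b), (c) satisfy all four rules.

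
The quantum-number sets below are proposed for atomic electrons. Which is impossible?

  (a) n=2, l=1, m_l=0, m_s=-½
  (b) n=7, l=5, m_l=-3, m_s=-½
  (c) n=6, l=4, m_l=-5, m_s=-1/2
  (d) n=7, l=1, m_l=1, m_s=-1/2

(c)

(c) has |m_l| = 5 > l = 4, violating −l ≤ m_l ≤ l.
The remaining sets (a), (b), (d) satisfy all four rules.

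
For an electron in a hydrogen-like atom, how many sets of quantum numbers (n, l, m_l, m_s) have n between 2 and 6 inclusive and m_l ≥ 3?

20

Go shell by shell, enumerating (l, m_l) with m_l ≥ 3:
n=4 → 1; n=5 → 3; n=6 → 6.
Orbitals: 1 + 3 + 6 = 10. Including both spin states (m_s = ±1/2) gives 2 × 10 = 20 states.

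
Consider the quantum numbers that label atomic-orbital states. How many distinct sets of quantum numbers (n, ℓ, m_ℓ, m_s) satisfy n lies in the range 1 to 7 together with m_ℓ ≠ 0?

Count contributing orbitals for each principal shell:
n=2 → 2; n=3 → 6; n=4 → 12; n=5 → 20; n=6 → 30; n=7 → 42.
Orbitals: 2 + 6 + 12 + 20 + 30 + 42 = 112. Including both spin states (m_s = ±1/2) gives 2 × 112 = 224 states.

224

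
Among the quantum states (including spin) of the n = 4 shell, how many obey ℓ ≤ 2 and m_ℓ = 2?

Contributions: ℓ=2 → 1.
Orbitals: 1. Each orbital carries two spin states, so 1 × 2 = 2 states.

2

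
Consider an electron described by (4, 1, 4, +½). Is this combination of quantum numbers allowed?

Invalid

The magnetic quantum number must satisfy −ℓ ≤ m_ℓ ≤ ℓ. With ℓ = 1, m_ℓ can only be -1, 0, 1, so m_ℓ = 4 is forbidden.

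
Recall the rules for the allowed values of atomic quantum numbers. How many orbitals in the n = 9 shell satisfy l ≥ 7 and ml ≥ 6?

Go through l = 0, …, 8 (the values permitted for n = 9).
The (l, ml) pairs meeting l ≥ 7 and ml ≥ 6 give: l=7 → 2; l=8 → 3.
Total orbitals: 2 + 3 = 5.

5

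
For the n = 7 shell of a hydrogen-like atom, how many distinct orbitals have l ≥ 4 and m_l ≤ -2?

12

For n = 7, l ranges over 0 … 6.
The (l, m_l) pairs meeting l ≥ 4 and m_l ≤ -2 give: l=4 → 3; l=5 → 4; l=6 → 5.
Total orbitals: 3 + 4 + 5 = 12.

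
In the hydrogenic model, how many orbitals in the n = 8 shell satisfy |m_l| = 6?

Go through l = 0, …, 7 (the values permitted for n = 8).
Per l-value: l=6 → 2; l=7 → 2.
Total orbitals: 2 + 2 = 4.

4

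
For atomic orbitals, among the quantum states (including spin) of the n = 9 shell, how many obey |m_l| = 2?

28

The n = 9 shell has l = 0 through 8; check each.
The (l, m_l) pairs meeting |m_l| = 2 give: l=2 → 2; l=3 → 2; l=4 → 2; l=5 → 2; l=6 → 2; l=7 → 2; l=8 → 2.
Orbitals: 2 + 2 + 2 + 2 + 2 + 2 + 2 = 14. Each orbital carries two spin states, so 14 × 2 = 28 states.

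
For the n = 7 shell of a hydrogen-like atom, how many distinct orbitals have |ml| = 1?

Go through l = 0, …, 6 (the values permitted for n = 7).
Per l-value: l=1 → 2; l=2 → 2; l=3 → 2; l=4 → 2; l=5 → 2; l=6 → 2.
Total orbitals: 2 + 2 + 2 + 2 + 2 + 2 = 12.

12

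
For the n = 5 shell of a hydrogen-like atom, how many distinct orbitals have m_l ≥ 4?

Go through l = 0, …, 4 (the values permitted for n = 5).
Per l-value: l=4 → 1.
Total orbitals: 1.

1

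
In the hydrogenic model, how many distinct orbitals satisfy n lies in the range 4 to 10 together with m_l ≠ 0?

322

Count contributing orbitals for each principal shell:
n=4 → 12; n=5 → 20; n=6 → 30; n=7 → 42; n=8 → 56; n=9 → 72; n=10 → 90.
Total orbitals: 12 + 20 + 30 + 42 + 56 + 72 + 90 = 322.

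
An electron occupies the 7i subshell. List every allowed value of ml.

The 7i subshell has l = 6, and ml takes every integer from −l to +l. With l = 6 that gives the 13 values -6, -5, -4, -3, -2, -1, 0, 1, 2, 3, 4, 5, 6.

-6, -5, -4, -3, -2, -1, 0, 1, 2, 3, 4, 5, 6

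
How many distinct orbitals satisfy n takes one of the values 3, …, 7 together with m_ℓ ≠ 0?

Per-shell orbital counts meeting the constraint:
n=3 → 6; n=4 → 12; n=5 → 20; n=6 → 30; n=7 → 42.
Total orbitals: 6 + 12 + 20 + 30 + 42 = 110.

110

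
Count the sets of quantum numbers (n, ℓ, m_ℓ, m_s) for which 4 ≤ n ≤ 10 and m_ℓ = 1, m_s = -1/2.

Treat each shell separately and count matching orbitals:
n=4 → 3; n=5 → 4; n=6 → 5; n=7 → 6; n=8 → 7; n=9 → 8; n=10 → 9.
Orbitals: 3 + 4 + 5 + 6 + 7 + 8 + 9 = 42. With m_s fixed to -1/2 there is one state per orbital, so 42 states.

42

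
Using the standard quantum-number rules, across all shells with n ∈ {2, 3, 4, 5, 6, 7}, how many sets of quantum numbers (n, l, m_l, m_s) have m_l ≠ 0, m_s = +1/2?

Per-shell orbital counts meeting the constraint:
n=2 → 2; n=3 → 6; n=4 → 12; n=5 → 20; n=6 → 30; n=7 → 42.
Orbitals: 2 + 6 + 12 + 20 + 30 + 42 = 112. With m_s fixed to +1/2 there is one state per orbital, so 112 states.

112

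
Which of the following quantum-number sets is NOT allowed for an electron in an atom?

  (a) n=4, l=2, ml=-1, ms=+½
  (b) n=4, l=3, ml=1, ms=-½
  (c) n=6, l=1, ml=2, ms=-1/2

(c)

(c) has |ml| = 2 > l = 1, violating −l ≤ ml ≤ l.
The remaining sets (a), (b) satisfy all four rules.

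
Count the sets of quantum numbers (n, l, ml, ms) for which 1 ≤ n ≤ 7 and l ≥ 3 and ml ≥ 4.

Treat each shell separately and count matching orbitals:
n=5 → 1; n=6 → 3; n=7 → 6.
Orbitals: 1 + 3 + 6 = 10. Including both spin states (ms = ±1/2) gives 2 × 10 = 20 states.

20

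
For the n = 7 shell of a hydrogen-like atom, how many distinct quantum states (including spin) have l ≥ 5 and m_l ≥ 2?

18

Contributions: l=5 → 4; l=6 → 5.
Orbitals: 4 + 5 = 9. Each orbital carries two spin states, so 9 × 2 = 18 states.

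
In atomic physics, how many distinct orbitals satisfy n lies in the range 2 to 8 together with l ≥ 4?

110

Count contributing orbitals for each principal shell:
n=5 → 9; n=6 → 20; n=7 → 33; n=8 → 48.
Total orbitals: 9 + 20 + 33 + 48 = 110.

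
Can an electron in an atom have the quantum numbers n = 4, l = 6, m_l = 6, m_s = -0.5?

Not allowed

The orbital quantum number must satisfy 0 ≤ l ≤ n−1. With n = 4 the allowed l values are 0, 1, 2, 3, so l = 6 is out of range.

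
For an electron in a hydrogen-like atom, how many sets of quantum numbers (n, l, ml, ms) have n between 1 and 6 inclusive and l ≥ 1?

Treat each shell separately and count matching orbitals:
n=2 → 3; n=3 → 8; n=4 → 15; n=5 → 24; n=6 → 35.
Orbitals: 3 + 8 + 15 + 24 + 35 = 85. Including both spin states (ms = ±1/2) gives 2 × 85 = 170 states.

170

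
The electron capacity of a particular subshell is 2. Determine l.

2(2l+1) = 2 ⇒ 2l+1 = 1 ⇒ l = 0.

l = 0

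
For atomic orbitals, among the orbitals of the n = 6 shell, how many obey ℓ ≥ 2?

With n = 6 the allowed ℓ are 0, 1, …, 5.
The (ℓ, m_ℓ) pairs meeting ℓ ≥ 2 give: ℓ=2 → 5; ℓ=3 → 7; ℓ=4 → 9; ℓ=5 → 11.
Total orbitals: 5 + 7 + 9 + 11 = 32.

32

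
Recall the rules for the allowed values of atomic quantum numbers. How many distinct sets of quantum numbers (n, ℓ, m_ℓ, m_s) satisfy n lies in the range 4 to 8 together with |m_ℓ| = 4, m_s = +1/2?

Per-shell orbital counts meeting the constraint:
n=5 → 2; n=6 → 4; n=7 → 6; n=8 → 8.
Orbitals: 2 + 4 + 6 + 8 = 20. With m_s fixed to +1/2 there is one state per orbital, so 20 states.

20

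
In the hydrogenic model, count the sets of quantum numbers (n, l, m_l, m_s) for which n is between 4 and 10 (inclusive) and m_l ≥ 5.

70

Go shell by shell, enumerating (l, m_l) with m_l ≥ 5:
n=6 → 1; n=7 → 3; n=8 → 6; n=9 → 10; n=10 → 15.
Orbitals: 1 + 3 + 6 + 10 + 15 = 35. Including both spin states (m_s = ±1/2) gives 2 × 35 = 70 states.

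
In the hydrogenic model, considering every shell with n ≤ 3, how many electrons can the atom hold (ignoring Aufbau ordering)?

Total orbitals = 1² + 2² + 3² = 14. Doubling for spin gives 28 electrons.

28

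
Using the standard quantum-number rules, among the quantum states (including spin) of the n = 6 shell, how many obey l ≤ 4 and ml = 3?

4

Contributions: l=3 → 1; l=4 → 1.
Orbitals: 1 + 1 = 2. Each orbital carries two spin states, so 2 × 2 = 4 states.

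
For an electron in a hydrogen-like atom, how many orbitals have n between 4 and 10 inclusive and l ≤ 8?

Count contributing orbitals for each principal shell:
n=4 → 16; n=5 → 25; n=6 → 36; n=7 → 49; n=8 → 64; n=9 → 81; n=10 → 81.
Total orbitals: 16 + 25 + 36 + 49 + 64 + 81 + 81 = 352.

352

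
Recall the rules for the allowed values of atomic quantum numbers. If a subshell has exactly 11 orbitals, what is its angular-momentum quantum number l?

l = 5

2l+1 = 11 gives l = 5.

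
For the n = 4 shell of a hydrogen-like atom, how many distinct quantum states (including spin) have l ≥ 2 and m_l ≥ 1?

Per l-value: l=2 → 2; l=3 → 3.
Orbitals: 2 + 3 = 5. Each orbital carries two spin states, so 5 × 2 = 10 states.

10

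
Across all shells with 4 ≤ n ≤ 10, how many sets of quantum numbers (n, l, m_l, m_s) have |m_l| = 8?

For each n in the range, tally the orbitals obeying |m_l| = 8:
n=9 → 2; n=10 → 4.
Orbitals: 2 + 4 = 6. Including both spin states (m_s = ±1/2) gives 2 × 6 = 12 states.

12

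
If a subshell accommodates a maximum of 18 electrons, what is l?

l = 4

2(2l+1) = 18 ⇒ 2l+1 = 9 ⇒ l = 4.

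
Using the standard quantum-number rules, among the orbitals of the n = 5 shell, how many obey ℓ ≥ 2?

For n = 5, ℓ ranges over 0 … 4.
Contributions: ℓ=2 → 5; ℓ=3 → 7; ℓ=4 → 9.
Total orbitals: 5 + 7 + 9 = 21.

21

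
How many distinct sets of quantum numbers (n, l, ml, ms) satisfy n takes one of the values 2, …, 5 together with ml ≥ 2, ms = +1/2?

10

Count contributing orbitals for each principal shell:
n=3 → 1; n=4 → 3; n=5 → 6.
Orbitals: 1 + 3 + 6 = 10. With ms fixed to +1/2 there is one state per orbital, so 10 states.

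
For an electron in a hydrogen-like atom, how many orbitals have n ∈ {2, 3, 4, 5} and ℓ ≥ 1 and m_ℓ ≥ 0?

Count contributing orbitals for each principal shell:
n=2 → 2; n=3 → 5; n=4 → 9; n=5 → 14.
Total orbitals: 2 + 5 + 9 + 14 = 30.

30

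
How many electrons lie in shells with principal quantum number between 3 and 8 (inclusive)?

398

Shell n has n² orbitals: 3²=9 + 4²=16 + 5²=25 + 6²=36 + 7²=49 + 8²=64 = 199 orbitals.
Two spin states per orbital: 2 × 199 = 398 electrons.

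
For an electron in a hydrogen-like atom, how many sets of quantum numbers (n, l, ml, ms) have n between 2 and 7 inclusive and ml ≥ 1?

112

Count contributing orbitals for each principal shell:
n=2 → 1; n=3 → 3; n=4 → 6; n=5 → 10; n=6 → 15; n=7 → 21.
Orbitals: 1 + 3 + 6 + 10 + 15 + 21 = 56. Including both spin states (ms = ±1/2) gives 2 × 56 = 112 states.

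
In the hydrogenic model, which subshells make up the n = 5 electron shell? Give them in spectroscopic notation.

For n = 5, ℓ runs from 0 to 4. In spectroscopic notation ℓ = 0,1,2,… ↔ s,p,d,f,g,h,i, so the subshells are 5s, 5p, 5d, 5f, 5g.

5s, 5p, 5d, 5f, 5g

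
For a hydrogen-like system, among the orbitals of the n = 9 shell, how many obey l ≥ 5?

56

Go through l = 0, …, 8 (the values permitted for n = 9).
Per l-value: l=5 → 11; l=6 → 13; l=7 → 15; l=8 → 17.
Total orbitals: 11 + 13 + 15 + 17 = 56.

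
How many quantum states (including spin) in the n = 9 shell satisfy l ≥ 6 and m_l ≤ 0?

With n = 9 the allowed l are 0, 1, …, 8.
The (l, m_l) pairs meeting l ≥ 6 and m_l ≤ 0 give: l=6 → 7; l=7 → 8; l=8 → 9.
Orbitals: 7 + 8 + 9 = 24. Each orbital carries two spin states, so 24 × 2 = 48 states.

48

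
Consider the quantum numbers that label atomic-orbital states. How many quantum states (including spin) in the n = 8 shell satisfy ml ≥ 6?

The n = 8 shell has l = 0 through 7; check each.
Orbitals with ml ≥ 6, by l: l=6 → 1; l=7 → 2.
Orbitals: 1 + 2 = 3. Each orbital carries two spin states, so 3 × 2 = 6 states.

6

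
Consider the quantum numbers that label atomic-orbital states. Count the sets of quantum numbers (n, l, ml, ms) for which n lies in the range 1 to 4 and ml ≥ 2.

8

Go shell by shell, enumerating (l, ml) with ml ≥ 2:
n=3 → 1; n=4 → 3.
Orbitals: 1 + 3 = 4. Including both spin states (ms = ±1/2) gives 2 × 4 = 8 states.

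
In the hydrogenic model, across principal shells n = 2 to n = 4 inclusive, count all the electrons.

Shell n has n² orbitals: 2²=4 + 3²=9 + 4²=16 = 29 orbitals.
Two spin states per orbital: 2 × 29 = 58 electrons.

58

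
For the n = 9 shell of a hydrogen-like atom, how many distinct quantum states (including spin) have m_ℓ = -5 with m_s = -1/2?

With n = 9 the allowed ℓ are 0, 1, …, 8.
Per ℓ-value: ℓ=5 → 1; ℓ=6 → 1; ℓ=7 → 1; ℓ=8 → 1.
Orbitals: 1 + 1 + 1 + 1 = 4. With m_s fixed to a single value there is one state per orbital, giving 4 states.

4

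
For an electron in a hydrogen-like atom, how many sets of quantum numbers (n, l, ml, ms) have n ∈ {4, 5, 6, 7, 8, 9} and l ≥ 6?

Count contributing orbitals for each principal shell:
n=7 → 13; n=8 → 28; n=9 → 45.
Orbitals: 13 + 28 + 45 = 86. Including both spin states (ms = ±1/2) gives 2 × 86 = 172 states.

172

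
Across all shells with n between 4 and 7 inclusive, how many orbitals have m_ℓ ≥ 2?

34

Count contributing orbitals for each principal shell:
n=4 → 3; n=5 → 6; n=6 → 10; n=7 → 15.
Total orbitals: 3 + 6 + 10 + 15 = 34.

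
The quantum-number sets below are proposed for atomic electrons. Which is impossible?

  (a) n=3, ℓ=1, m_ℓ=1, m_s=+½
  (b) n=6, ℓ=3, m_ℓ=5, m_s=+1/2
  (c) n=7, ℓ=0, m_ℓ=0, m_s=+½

(b) has |m_ℓ| = 5 > ℓ = 3, violating −ℓ ≤ m_ℓ ≤ ℓ.
The remaining sets (a), (c) satisfy all four rules.

(b)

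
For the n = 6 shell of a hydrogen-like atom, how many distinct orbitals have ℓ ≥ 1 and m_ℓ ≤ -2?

10

Contributions: ℓ=2 → 1; ℓ=3 → 2; ℓ=4 → 3; ℓ=5 → 4.
Total orbitals: 1 + 2 + 3 + 4 = 10.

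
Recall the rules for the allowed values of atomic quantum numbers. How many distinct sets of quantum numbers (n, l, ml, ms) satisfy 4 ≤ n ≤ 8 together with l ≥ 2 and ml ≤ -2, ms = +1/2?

Per-shell orbital counts meeting the constraint:
n=4 → 3; n=5 → 6; n=6 → 10; n=7 → 15; n=8 → 21.
Orbitals: 3 + 6 + 10 + 15 + 21 = 55. With ms fixed to +1/2 there is one state per orbital, so 55 states.

55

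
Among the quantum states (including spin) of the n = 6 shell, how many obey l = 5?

22

With n = 6 the allowed l are 0, 1, …, 5.
Per l-value: l=5 → 11.
Orbitals: 11. Each orbital carries two spin states, so 11 × 2 = 22 states.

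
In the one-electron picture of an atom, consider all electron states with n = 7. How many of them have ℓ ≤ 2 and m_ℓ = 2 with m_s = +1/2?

1

Go through ℓ = 0, …, 6 (the values permitted for n = 7).
Contributions: ℓ=2 → 1.
Orbitals: 1. With m_s fixed to a single value there is one state per orbital, giving 1 state.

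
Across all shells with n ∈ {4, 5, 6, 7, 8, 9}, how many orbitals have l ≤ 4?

Go shell by shell, enumerating (l, m_l) with l ≤ 4:
n=4 → 16; n=5 → 25; n=6 → 25; n=7 → 25; n=8 → 25; n=9 → 25.
Total orbitals: 16 + 25 + 25 + 25 + 25 + 25 = 141.

141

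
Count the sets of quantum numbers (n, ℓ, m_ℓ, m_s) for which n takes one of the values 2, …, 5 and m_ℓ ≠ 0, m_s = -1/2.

Per-shell orbital counts meeting the constraint:
n=2 → 2; n=3 → 6; n=4 → 12; n=5 → 20.
Orbitals: 2 + 6 + 12 + 20 = 40. With m_s fixed to -1/2 there is one state per orbital, so 40 states.

40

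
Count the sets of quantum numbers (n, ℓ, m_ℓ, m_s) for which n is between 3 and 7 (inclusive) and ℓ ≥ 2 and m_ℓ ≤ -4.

20

For each n in the range, tally the orbitals obeying ℓ ≥ 2 and m_ℓ ≤ -4:
n=5 → 1; n=6 → 3; n=7 → 6.
Orbitals: 1 + 3 + 6 = 10. Including both spin states (m_s = ±1/2) gives 2 × 10 = 20 states.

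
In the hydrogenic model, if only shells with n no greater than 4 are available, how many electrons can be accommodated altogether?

60

Total orbitals = 1² + 2² + 3² + 4² = 30. Doubling for spin gives 60 electrons.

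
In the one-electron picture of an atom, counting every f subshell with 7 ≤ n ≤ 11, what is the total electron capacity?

An f subshell (ℓ = 3) exists for every n ≥ 4, so shells n = 7, 8, 9, 10, 11 each contribute one — 5 subshells.
Since each f subshell holds 2(2·3+1) = 14 electrons, the total is 5 × 14 = 70.

70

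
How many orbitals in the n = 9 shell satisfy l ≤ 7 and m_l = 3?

5

The n = 9 shell has l = 0 through 8; check each.
Per l-value: l=3 → 1; l=4 → 1; l=5 → 1; l=6 → 1; l=7 → 1.
Total orbitals: 1 + 1 + 1 + 1 + 1 = 5.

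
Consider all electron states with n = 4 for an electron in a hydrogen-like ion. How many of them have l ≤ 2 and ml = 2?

The n = 4 shell has l = 0 through 3; check each.
Orbitals with l ≤ 2 and ml = 2, by l: l=2 → 1.
Orbitals: 1. Each orbital carries two spin states, so 1 × 2 = 2 states.

2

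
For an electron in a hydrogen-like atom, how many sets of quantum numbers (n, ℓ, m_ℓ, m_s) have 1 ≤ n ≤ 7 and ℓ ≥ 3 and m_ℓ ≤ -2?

Per-shell orbital counts meeting the constraint:
n=4 → 2; n=5 → 5; n=6 → 9; n=7 → 14.
Orbitals: 2 + 5 + 9 + 14 = 30. Including both spin states (m_s = ±1/2) gives 2 × 30 = 60 states.

60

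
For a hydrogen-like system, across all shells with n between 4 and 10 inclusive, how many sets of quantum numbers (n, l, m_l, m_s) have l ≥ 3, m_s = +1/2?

Per-shell orbital counts meeting the constraint:
n=4 → 7; n=5 → 16; n=6 → 27; n=7 → 40; n=8 → 55; n=9 → 72; n=10 → 91.
Orbitals: 7 + 16 + 27 + 40 + 55 + 72 + 91 = 308. With m_s fixed to +1/2 there is one state per orbital, so 308 states.

308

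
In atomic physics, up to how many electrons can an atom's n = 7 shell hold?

A shell holds 2n² electrons: 2 × 7² = 2 × 49 = 98.

98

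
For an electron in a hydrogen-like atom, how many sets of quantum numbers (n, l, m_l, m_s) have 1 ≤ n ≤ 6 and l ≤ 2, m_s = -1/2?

41

Count contributing orbitals for each principal shell:
n=1 → 1; n=2 → 4; n=3 → 9; n=4 → 9; n=5 → 9; n=6 → 9.
Orbitals: 1 + 4 + 9 + 9 + 9 + 9 = 41. With m_s fixed to -1/2 there is one state per orbital, so 41 states.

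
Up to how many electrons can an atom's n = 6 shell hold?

72

A shell holds 2n² electrons: 2 × 6² = 2 × 36 = 72.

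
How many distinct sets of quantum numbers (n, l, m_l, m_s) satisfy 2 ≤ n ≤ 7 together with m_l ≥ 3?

40

Go shell by shell, enumerating (l, m_l) with m_l ≥ 3:
n=4 → 1; n=5 → 3; n=6 → 6; n=7 → 10.
Orbitals: 1 + 3 + 6 + 10 = 20. Including both spin states (m_s = ±1/2) gives 2 × 20 = 40 states.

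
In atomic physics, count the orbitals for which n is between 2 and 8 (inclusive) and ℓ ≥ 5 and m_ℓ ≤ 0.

Treat each shell separately and count matching orbitals:
n=6 → 6; n=7 → 13; n=8 → 21.
Total orbitals: 6 + 13 + 21 = 40.

40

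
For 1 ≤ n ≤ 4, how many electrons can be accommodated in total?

Total orbitals = 1² + 2² + 3² + 4² = 30. Doubling for spin gives 60 electrons.

60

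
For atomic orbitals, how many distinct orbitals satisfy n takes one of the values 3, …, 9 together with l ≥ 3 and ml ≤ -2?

Count contributing orbitals for each principal shell:
n=4 → 2; n=5 → 5; n=6 → 9; n=7 → 14; n=8 → 20; n=9 → 27.
Total orbitals: 2 + 5 + 9 + 14 + 20 + 27 = 77.

77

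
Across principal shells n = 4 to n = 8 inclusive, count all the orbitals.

190

Shell n has n² orbitals: 4²=16 + 5²=25 + 6²=36 + 7²=49 + 8²=64 = 190 orbitals.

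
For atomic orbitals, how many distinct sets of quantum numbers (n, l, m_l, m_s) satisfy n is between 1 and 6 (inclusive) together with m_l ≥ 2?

For each n in the range, tally the orbitals obeying m_l ≥ 2:
n=3 → 1; n=4 → 3; n=5 → 6; n=6 → 10.
Orbitals: 1 + 3 + 6 + 10 = 20. Including both spin states (m_s = ±1/2) gives 2 × 20 = 40 states.

40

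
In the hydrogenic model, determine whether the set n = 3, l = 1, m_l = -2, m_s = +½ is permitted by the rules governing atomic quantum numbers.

Invalid

The magnetic quantum number must satisfy −l ≤ m_l ≤ l. With l = 1, m_l can only be -1, 0, 1, so m_l = -2 is forbidden.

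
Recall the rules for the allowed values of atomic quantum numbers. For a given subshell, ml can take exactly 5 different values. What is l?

ml ranges over 2l+1 integers, so 2l+1 = 5 ⇒ l = 2.

l = 2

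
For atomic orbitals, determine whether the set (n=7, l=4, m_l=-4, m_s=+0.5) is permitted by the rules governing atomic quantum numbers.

n = 7 is a positive integer. l = 4 satisfies 0 ≤ l ≤ n−1 = 6. m_l = -4 lies in the range −l … +l (here −4 … 4). m_s = +1/2 is one of ±1/2.
All four constraints are satisfied.

Yes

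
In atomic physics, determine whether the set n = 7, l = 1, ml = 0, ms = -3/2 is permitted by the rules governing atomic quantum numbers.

The spin quantum number for an electron can only be ms = +1/2 or −1/2; ms = -3/2 is not one of those.

Not allowed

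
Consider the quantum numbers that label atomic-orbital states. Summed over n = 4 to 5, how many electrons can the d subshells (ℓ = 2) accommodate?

A d subshell (ℓ = 2) exists for every n ≥ 3, so shells n = 4, 5 each contribute one — 2 subshells.
Since each d subshell holds 2(2·2+1) = 10 electrons, the total is 2 × 10 = 20.

20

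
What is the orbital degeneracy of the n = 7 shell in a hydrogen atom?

49

The n = 7 shell contains n² = 7² = 49 orbitals.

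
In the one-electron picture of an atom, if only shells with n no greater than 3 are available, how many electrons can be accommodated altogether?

28

Total orbitals = 1² + 2² + 3² = 14. Doubling for spin gives 28 electrons.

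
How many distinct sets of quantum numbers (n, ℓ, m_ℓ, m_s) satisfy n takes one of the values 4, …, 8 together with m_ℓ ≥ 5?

Count contributing orbitals for each principal shell:
n=6 → 1; n=7 → 3; n=8 → 6.
Orbitals: 1 + 3 + 6 = 10. Including both spin states (m_s = ±1/2) gives 2 × 10 = 20 states.

20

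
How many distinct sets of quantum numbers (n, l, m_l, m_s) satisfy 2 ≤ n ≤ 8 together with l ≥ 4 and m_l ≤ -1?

100

Count contributing orbitals for each principal shell:
n=5 → 4; n=6 → 9; n=7 → 15; n=8 → 22.
Orbitals: 4 + 9 + 15 + 22 = 50. Including both spin states (m_s = ±1/2) gives 2 × 50 = 100 states.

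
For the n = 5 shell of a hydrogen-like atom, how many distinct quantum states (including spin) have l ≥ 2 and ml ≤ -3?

6

With n = 5 the allowed l are 0, 1, …, 4.
Contributions: l=3 → 1; l=4 → 2.
Orbitals: 1 + 2 = 3. Each orbital carries two spin states, so 3 × 2 = 6 states.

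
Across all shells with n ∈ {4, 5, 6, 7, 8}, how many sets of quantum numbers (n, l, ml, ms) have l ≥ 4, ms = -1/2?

Work shell by shell — for each n, count the (l, ml) pairs that satisfy l ≥ 4:
n=5 → 9; n=6 → 20; n=7 → 33; n=8 → 48.
Orbitals: 9 + 20 + 33 + 48 = 110. With ms fixed to -1/2 there is one state per orbital, so 110 states.

110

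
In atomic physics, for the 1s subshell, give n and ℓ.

The leading integer gives n = 1; the letter 's' means ℓ = 0.

n = 1, ℓ = 0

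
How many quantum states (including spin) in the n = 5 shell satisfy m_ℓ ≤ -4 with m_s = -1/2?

1

For n = 5, ℓ ranges over 0 … 4.
Orbitals with m_ℓ ≤ -4, by ℓ: ℓ=4 → 1.
Orbitals: 1. With m_s fixed to a single value there is one state per orbital, giving 1 state.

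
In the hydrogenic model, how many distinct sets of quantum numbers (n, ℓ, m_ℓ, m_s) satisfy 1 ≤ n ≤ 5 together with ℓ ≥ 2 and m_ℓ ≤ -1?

32

Treat each shell separately and count matching orbitals:
n=3 → 2; n=4 → 5; n=5 → 9.
Orbitals: 2 + 5 + 9 = 16. Including both spin states (m_s = ±1/2) gives 2 × 16 = 32 states.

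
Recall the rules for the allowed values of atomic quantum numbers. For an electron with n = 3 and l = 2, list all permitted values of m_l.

m_l takes every integer from −l to +l. With l = 2 that gives the 5 values -2, -1, 0, 1, 2.

-2, -1, 0, 1, 2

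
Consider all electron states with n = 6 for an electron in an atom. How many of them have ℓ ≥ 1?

With n = 6 the allowed ℓ are 0, 1, …, 5.
The (ℓ, m_ℓ) pairs meeting ℓ ≥ 1 give: ℓ=1 → 3; ℓ=2 → 5; ℓ=3 → 7; ℓ=4 → 9; ℓ=5 → 11.
Orbitals: 3 + 5 + 7 + 9 + 11 = 35. Each orbital carries two spin states, so 35 × 2 = 70 states.

70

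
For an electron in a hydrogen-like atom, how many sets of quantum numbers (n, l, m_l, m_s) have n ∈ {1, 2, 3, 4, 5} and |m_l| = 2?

24

Work shell by shell — for each n, count the (l, m_l) pairs that satisfy |m_l| = 2:
n=3 → 2; n=4 → 4; n=5 → 6.
Orbitals: 2 + 4 + 6 = 12. Including both spin states (m_s = ±1/2) gives 2 × 12 = 24 states.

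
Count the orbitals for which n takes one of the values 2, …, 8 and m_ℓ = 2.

For each n in the range, tally the orbitals obeying m_ℓ = 2:
n=3 → 1; n=4 → 2; n=5 → 3; n=6 → 4; n=7 → 5; n=8 → 6.
Total orbitals: 1 + 2 + 3 + 4 + 5 + 6 = 21.

21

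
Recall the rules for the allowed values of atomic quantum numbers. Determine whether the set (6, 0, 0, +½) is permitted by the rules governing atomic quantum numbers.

Yes

n = 6 is a positive integer. l = 0 satisfies 0 ≤ l ≤ n−1 = 5. ml = 0 lies in the range −l … +l (here 0). ms = +1/2 is one of ±1/2.
All four constraints are satisfied.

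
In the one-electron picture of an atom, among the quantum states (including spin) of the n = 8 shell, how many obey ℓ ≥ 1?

126

Go through ℓ = 0, …, 7 (the values permitted for n = 8).
Contributions: ℓ=1 → 3; ℓ=2 → 5; ℓ=3 → 7; ℓ=4 → 9; ℓ=5 → 11; ℓ=6 → 13; ℓ=7 → 15.
Orbitals: 3 + 5 + 7 + 9 + 11 + 13 + 15 = 63. Each orbital carries two spin states, so 63 × 2 = 126 states.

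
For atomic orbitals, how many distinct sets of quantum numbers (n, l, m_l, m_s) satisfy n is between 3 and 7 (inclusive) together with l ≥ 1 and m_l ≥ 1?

110

Treat each shell separately and count matching orbitals:
n=3 → 3; n=4 → 6; n=5 → 10; n=6 → 15; n=7 → 21.
Orbitals: 3 + 6 + 10 + 15 + 21 = 55. Including both spin states (m_s = ±1/2) gives 2 × 55 = 110 states.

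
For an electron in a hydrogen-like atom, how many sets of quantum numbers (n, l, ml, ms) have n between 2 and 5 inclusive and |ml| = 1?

40

For each n in the range, tally the orbitals obeying |ml| = 1:
n=2 → 2; n=3 → 4; n=4 → 6; n=5 → 8.
Orbitals: 2 + 4 + 6 + 8 = 20. Including both spin states (ms = ±1/2) gives 2 × 20 = 40 states.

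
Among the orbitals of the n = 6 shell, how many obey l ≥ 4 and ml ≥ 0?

11

With n = 6 the allowed l are 0, 1, …, 5.
Orbitals with l ≥ 4 and ml ≥ 0, by l: l=4 → 5; l=5 → 6.
Total orbitals: 5 + 6 = 11.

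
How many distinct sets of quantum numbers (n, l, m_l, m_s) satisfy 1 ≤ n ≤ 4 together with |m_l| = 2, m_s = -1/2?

6

Go shell by shell, enumerating (l, m_l) with |m_l| = 2:
n=3 → 2; n=4 → 4.
Orbitals: 2 + 4 = 6. With m_s fixed to -1/2 there is one state per orbital, so 6 states.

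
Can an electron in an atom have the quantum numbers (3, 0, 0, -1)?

The spin quantum number for an electron can only be m_s = +1/2 or −1/2; m_s = -1 is not one of those.

Not allowed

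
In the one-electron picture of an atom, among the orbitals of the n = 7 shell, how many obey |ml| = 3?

The (l, ml) pairs meeting |ml| = 3 give: l=3 → 2; l=4 → 2; l=5 → 2; l=6 → 2.
Total orbitals: 2 + 2 + 2 + 2 = 8.

8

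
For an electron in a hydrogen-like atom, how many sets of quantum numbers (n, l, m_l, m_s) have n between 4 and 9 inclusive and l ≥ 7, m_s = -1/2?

47

For each n in the range, tally the orbitals obeying l ≥ 7:
n=8 → 15; n=9 → 32.
Orbitals: 15 + 32 = 47. With m_s fixed to -1/2 there is one state per orbital, so 47 states.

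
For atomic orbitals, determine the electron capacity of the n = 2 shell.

A shell holds 2n² electrons: 2 × 2² = 2 × 4 = 8.

8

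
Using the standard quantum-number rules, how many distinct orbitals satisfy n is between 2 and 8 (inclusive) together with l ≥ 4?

110

For each n in the range, tally the orbitals obeying l ≥ 4:
n=5 → 9; n=6 → 20; n=7 → 33; n=8 → 48.
Total orbitals: 9 + 20 + 33 + 48 = 110.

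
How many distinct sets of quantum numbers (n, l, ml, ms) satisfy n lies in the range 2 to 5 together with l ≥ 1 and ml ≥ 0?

Go shell by shell, enumerating (l, ml) with l ≥ 1 and ml ≥ 0:
n=2 → 2; n=3 → 5; n=4 → 9; n=5 → 14.
Orbitals: 2 + 5 + 9 + 14 = 30. Including both spin states (ms = ±1/2) gives 2 × 30 = 60 states.

60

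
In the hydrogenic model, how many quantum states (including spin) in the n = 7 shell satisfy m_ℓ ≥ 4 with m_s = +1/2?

Go through ℓ = 0, …, 6 (the values permitted for n = 7).
Contributions: ℓ=4 → 1; ℓ=5 → 2; ℓ=6 → 3.
Orbitals: 1 + 2 + 3 = 6. With m_s fixed to a single value there is one state per orbital, giving 6 states.

6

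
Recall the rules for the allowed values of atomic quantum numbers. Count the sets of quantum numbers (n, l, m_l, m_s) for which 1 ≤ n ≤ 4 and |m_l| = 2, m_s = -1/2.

6

Treat each shell separately and count matching orbitals:
n=3 → 2; n=4 → 4.
Orbitals: 2 + 4 = 6. With m_s fixed to -1/2 there is one state per orbital, so 6 states.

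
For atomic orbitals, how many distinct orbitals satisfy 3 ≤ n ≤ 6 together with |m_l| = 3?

For each n in the range, tally the orbitals obeying |m_l| = 3:
n=4 → 2; n=5 → 4; n=6 → 6.
Total orbitals: 2 + 4 + 6 = 12.

12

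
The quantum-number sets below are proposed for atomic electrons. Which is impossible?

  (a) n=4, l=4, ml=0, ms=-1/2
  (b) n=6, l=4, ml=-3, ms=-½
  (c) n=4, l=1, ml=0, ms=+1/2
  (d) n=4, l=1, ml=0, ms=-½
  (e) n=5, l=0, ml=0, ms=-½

(a)

(a) has l = 4 ≥ n = 4, violating 0 ≤ l ≤ n−1.
The remaining sets (b), (c), (d), (e) satisfy all four rules.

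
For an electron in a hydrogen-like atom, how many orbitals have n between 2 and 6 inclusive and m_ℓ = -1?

15

Per-shell orbital counts meeting the constraint:
n=2 → 1; n=3 → 2; n=4 → 3; n=5 → 4; n=6 → 5.
Total orbitals: 1 + 2 + 3 + 4 + 5 = 15.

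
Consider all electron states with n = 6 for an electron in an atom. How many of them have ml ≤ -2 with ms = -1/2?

10

Go through l = 0, …, 5 (the values permitted for n = 6).
Contributions: l=2 → 1; l=3 → 2; l=4 → 3; l=5 → 4.
Orbitals: 1 + 2 + 3 + 4 = 10. With ms fixed to a single value there is one state per orbital, giving 10 states.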